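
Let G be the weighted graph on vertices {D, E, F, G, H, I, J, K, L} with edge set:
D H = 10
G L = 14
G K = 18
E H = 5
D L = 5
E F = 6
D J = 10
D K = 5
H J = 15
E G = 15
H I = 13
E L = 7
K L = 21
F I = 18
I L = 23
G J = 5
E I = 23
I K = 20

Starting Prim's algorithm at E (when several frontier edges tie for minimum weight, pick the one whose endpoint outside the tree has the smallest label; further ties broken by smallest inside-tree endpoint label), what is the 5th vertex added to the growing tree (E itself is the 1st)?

D

Prim's algorithm from E:
Step 1: cheapest edge leaving the tree is E H (5); add H.
Step 2: cheapest edge leaving the tree is E F (6); add F.
Step 3: cheapest edge leaving the tree is E L (7); add L.
Step 4: cheapest edge leaving the tree is D L (5); add D.
Step 5: cheapest edge leaving the tree is D K (5); add K.
Step 6: cheapest edge leaving the tree is D J (10); add J.
Step 7: cheapest edge leaving the tree is G J (5); add G.
Step 8: cheapest edge leaving the tree is H I (13); add I.
Vertex order: E, H, F, L, D, K, J, G, I. The 5th vertex is D.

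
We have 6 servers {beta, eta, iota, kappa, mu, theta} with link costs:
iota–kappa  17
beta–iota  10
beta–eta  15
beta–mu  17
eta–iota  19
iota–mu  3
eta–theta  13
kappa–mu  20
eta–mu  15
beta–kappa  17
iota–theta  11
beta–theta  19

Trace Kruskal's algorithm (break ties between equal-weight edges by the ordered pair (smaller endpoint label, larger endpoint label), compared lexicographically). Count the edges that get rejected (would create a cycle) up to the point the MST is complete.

2

Sort edges by weight, then run Kruskal:
iota–mu (3): add. Components now {theta} {eta} {iota,mu} {kappa} {beta}
beta–iota (10): add. Components now {theta} {eta} {beta,iota,mu} {kappa}
iota–theta (11): add. Components now {beta,iota,mu,theta} {eta} {kappa}
eta–theta (13): add. Components now {beta,eta,iota,mu,theta} {kappa}
beta–eta (15): skip — eta and beta already connected.
eta–mu (15): skip — eta and mu already connected.
beta–kappa (17): add. Components now {beta,eta,iota,kappa,mu,theta}
Edges rejected before the tree was complete: 2.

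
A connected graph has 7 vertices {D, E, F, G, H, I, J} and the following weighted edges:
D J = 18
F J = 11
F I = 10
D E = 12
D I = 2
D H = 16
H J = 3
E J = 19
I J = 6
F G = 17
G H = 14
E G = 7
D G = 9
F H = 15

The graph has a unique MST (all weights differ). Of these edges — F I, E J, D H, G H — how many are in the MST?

1

Kruskal's algorithm — process edges by increasing weight (ties by edge label):
D I (2): add. Components now {D,I} {E} {F} {G} {H} {J}
H J (3): add. Components now {D,I} {E} {F} {G} {H,J}
I J (6): add. Components now {D,H,I,J} {E} {F} {G}
E G (7): add. Components now {D,H,I,J} {E,G} {F}
D G (9): add. Components now {D,E,G,H,I,J} {F}
F I (10): add. Components now {D,E,F,G,H,I,J}
MST edge set: {D I, H J, I J, E G, D G, F I}.
Of the listed edges, {F I} are in the MST → 1.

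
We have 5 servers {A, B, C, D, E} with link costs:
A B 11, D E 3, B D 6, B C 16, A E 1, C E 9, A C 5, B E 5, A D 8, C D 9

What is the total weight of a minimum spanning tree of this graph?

14

Prim, starting at C.
Step 1: frontier [A C 5, C D 9, C E 9, B C 16] → take A C (5); add A.
Step 2: frontier [A E 1, A D 8, A B 11, C D 9, C E 9, B C 16] → take A E (1); add E.
Step 3: frontier [A D 8, A B 11, C D 9, B C 16, D E 3, B E 5] → take D E (3); add D.
Step 4: frontier [A B 11, B C 16, B D 6, B E 5] → take B E (5); add B.
MST edges: A C, A E, D E, B E; total weight 5+1+3+5 = 14.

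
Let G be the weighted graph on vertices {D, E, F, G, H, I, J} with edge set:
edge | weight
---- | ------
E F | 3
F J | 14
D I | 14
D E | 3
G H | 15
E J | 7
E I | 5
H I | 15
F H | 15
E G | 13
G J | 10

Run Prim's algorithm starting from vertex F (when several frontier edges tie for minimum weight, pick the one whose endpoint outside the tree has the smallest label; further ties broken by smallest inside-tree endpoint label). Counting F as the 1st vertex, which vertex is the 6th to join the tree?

Grow the tree from F using Prim:
Step 1: cheapest edge leaving the tree is E F (3); add E.
Step 2: cheapest edge leaving the tree is D E (3); add D.
Step 3: cheapest edge leaving the tree is E I (5); add I.
Step 4: cheapest edge leaving the tree is E J (7); add J.
Step 5: cheapest edge leaving the tree is G J (10); add G.
Step 6: cheapest edge leaving the tree is F H (15); add H.
Vertex order: F, E, D, I, J, G, H. The 6th vertex is G.

G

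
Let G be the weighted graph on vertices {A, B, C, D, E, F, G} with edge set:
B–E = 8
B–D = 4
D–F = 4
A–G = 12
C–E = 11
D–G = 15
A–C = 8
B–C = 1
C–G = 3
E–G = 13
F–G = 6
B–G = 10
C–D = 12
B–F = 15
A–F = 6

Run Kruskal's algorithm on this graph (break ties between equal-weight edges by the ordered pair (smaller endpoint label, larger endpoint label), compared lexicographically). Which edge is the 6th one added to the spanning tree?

B-E

Kruskal's algorithm — process edges by increasing weight (ties by edge label):
B–C (1): add — endpoints in different components.
C–G (3): add — endpoints in different components.
B–D (4): add — endpoints in different components.
D–F (4): add — endpoints in different components.
A–F (6): add — endpoints in different components.
F–G (6): skip — F and G already connected.
A–C (8): skip — A and C already connected.
B–E (8): add — endpoints in different components.
The 6th edge added is B–E.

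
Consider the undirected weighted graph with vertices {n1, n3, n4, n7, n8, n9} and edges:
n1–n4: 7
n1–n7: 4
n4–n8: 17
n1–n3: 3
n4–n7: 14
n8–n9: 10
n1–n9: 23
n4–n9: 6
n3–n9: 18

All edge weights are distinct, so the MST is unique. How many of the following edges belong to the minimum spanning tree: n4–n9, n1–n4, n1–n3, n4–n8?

Kruskal: consider edges lightest-first.
n1–n3 (3): add. Components now {n1,n3} {n4} {n7} {n8} {n9}
n1–n7 (4): add. Components now {n1,n3,n7} {n4} {n8} {n9}
n4–n9 (6): add. Components now {n1,n3,n7} {n4,n9} {n8}
n1–n4 (7): add. Components now {n1,n3,n4,n7,n9} {n8}
n8–n9 (10): add. Components now {n1,n3,n4,n7,n8,n9}
MST edge set: {n1–n3, n1–n7, n4–n9, n1–n4, n8–n9}.
Of the listed edges, {n4–n9, n1–n4, n1–n3} are in the MST → 3.

3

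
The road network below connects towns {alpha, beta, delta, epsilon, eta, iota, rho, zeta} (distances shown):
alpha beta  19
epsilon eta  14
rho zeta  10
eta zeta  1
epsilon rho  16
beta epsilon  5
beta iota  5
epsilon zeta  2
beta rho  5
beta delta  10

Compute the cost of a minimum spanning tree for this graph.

47

Kruskal's algorithm — process edges by increasing weight (ties by edge label):
eta zeta (1): add — endpoints in different components.
epsilon zeta (2): add — endpoints in different components.
beta epsilon (5): add — endpoints in different components.
beta iota (5): add — endpoints in different components.
beta rho (5): add — endpoints in different components.
beta delta (10): add — endpoints in different components.
rho zeta (10): skip — rho and zeta already connected.
epsilon eta (14): skip — epsilon and eta already connected.
epsilon rho (16): skip — epsilon and rho already connected.
alpha beta (19): add — endpoints in different components.
MST edges: eta zeta, epsilon zeta, beta epsilon, beta iota, beta rho, beta delta, alpha beta; total weight 1+2+5+5+5+10+19 = 47.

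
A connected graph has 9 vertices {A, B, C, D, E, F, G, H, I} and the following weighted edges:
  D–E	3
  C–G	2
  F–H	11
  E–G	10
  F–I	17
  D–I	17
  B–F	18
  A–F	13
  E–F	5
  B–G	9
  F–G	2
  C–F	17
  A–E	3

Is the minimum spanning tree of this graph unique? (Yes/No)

Sort edges by weight, then run Kruskal:
C–G (2): add — endpoints in different components.
F–G (2): add — endpoints in different components.
A–E (3): add — endpoints in different components.
D–E (3): add — endpoints in different components.
E–F (5): add — endpoints in different components.
B–G (9): add — endpoints in different components.
E–G (10): skip — E and G already connected.
F–H (11): add — endpoints in different components.
A–F (13): skip — A and F already connected.
C–F (17): skip — C and F already connected.
D–I (17): add — endpoints in different components.
Non-tree edge F–I has weight 17, equal to the heaviest edge on its tree cycle — swapping gives another MST of the same weight. Not unique.

No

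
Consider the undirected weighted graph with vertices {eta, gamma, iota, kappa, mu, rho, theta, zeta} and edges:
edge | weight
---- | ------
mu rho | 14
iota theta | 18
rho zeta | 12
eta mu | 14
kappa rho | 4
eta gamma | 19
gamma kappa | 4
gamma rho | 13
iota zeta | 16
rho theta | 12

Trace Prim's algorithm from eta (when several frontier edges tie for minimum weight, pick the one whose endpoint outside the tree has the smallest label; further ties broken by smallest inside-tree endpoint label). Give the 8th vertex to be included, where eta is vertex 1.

iota

Prim's algorithm from eta:
Step 1: frontier [eta mu 14, eta gamma 19] → take eta mu (14); add mu.
Step 2: frontier [eta gamma 19, mu rho 14] → take mu rho (14); add rho.
Step 3: frontier [eta gamma 19, kappa rho 4, rho theta 12, rho zeta 12, gamma rho 13] → take kappa rho (4); add kappa.
Step 4: frontier [eta gamma 19, gamma kappa 4, rho theta 12, rho zeta 12, gamma rho 13] → take gamma kappa (4); add gamma.
Step 5: frontier [rho theta 12, rho zeta 12] → take rho theta (12); add theta.
Step 6: frontier [rho zeta 12, iota theta 18] → take rho zeta (12); add zeta.
Step 7: frontier [iota theta 18, iota zeta 16] → take iota zeta (16); add iota.
Vertex order: eta, mu, rho, kappa, gamma, theta, zeta, iota. The 8th vertex is iota.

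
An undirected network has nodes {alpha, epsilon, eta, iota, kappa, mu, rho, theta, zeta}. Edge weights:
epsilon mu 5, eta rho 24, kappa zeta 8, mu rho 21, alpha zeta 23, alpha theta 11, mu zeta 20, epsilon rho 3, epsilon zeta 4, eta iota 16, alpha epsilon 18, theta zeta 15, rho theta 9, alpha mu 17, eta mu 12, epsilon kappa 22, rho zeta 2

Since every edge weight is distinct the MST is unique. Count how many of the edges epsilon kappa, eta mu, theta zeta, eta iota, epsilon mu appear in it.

3

Sort edges by weight, then run Kruskal:
rho zeta (2): add — endpoints in different components.
epsilon rho (3): add — endpoints in different components.
epsilon zeta (4): skip — epsilon and zeta already connected.
epsilon mu (5): add — endpoints in different components.
kappa zeta (8): add — endpoints in different components.
rho theta (9): add — endpoints in different components.
alpha theta (11): add — endpoints in different components.
eta mu (12): add — endpoints in different components.
theta zeta (15): skip — zeta and theta already connected.
eta iota (16): add — endpoints in different components.
MST edge set: {rho zeta, epsilon rho, epsilon mu, kappa zeta, rho theta, alpha theta, eta mu, eta iota}.
Of the listed edges, {eta mu, eta iota, epsilon mu} are in the MST → 3.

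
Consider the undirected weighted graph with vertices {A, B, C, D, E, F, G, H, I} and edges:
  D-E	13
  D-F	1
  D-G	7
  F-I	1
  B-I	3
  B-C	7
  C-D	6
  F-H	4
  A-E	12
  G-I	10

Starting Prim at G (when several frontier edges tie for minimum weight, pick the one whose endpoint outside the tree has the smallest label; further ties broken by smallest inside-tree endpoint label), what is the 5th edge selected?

Prim's algorithm from G:
Step 1: cheapest edge leaving the tree is D-G (7); add D.
Step 2: cheapest edge leaving the tree is D-F (1); add F.
Step 3: cheapest edge leaving the tree is F-I (1); add I.
Step 4: cheapest edge leaving the tree is B-I (3); add B.
Step 5: cheapest edge leaving the tree is F-H (4); add H.
Step 6: cheapest edge leaving the tree is C-D (6); add C.
Step 7: cheapest edge leaving the tree is D-E (13); add E.
Step 8: cheapest edge leaving the tree is A-E (12); add A.
The 5th edge added is F-H.

F-H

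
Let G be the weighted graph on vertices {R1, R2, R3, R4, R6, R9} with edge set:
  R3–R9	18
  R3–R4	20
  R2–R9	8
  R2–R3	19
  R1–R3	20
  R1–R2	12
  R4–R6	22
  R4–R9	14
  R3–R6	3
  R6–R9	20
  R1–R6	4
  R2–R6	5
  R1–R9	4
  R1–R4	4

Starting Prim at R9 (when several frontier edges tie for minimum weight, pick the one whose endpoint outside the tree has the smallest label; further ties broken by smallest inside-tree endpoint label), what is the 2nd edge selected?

Prim, starting at R9.
Step 1: frontier [R1–R9 4, R2–R9 8, R4–R9 14, R3–R9 18, R6–R9 20] → take R1–R9 (4); add R1.
Step 2: frontier [R1–R4 4, R1–R6 4, R1–R2 12, R1–R3 20, R2–R9 8, R4–R9 14, R3–R9 18, R6–R9 20] → take R1–R4 (4); add R4.
Step 3: frontier [R1–R6 4, R1–R2 12, R1–R3 20, R3–R4 20, R4–R6 22, R2–R9 8, R3–R9 18, R6–R9 20] → take R1–R6 (4); add R6.
Step 4: frontier [R1–R2 12, R1–R3 20, R3–R4 20, R3–R6 3, R2–R6 5, R2–R9 8, R3–R9 18] → take R3–R6 (3); add R3.
Step 5: frontier [R1–R2 12, R2–R3 19, R2–R6 5, R2–R9 8] → take R2–R6 (5); add R2.
The 2nd edge added is R1–R4.

R1-R4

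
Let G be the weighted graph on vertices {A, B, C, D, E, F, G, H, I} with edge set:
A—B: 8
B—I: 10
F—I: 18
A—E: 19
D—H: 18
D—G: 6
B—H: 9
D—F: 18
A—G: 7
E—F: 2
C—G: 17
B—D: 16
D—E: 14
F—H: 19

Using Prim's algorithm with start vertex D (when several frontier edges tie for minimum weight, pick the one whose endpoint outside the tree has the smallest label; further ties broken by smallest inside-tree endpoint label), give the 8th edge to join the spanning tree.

Prim, starting at D.
Step 1: frontier [D—G 6, D—E 14, B—D 16, D—F 18, D—H 18] → take D—G (6); add G.
Step 2: frontier [D—E 14, B—D 16, D—F 18, D—H 18, A—G 7, C—G 17] → take A—G (7); add A.
Step 3: frontier [A—B 8, A—E 19, D—E 14, B—D 16, D—F 18, D—H 18, C—G 17] → take A—B (8); add B.
Step 4: frontier [A—E 19, B—H 9, B—I 10, D—E 14, D—F 18, D—H 18, C—G 17] → take B—H (9); add H.
Step 5: frontier [A—E 19, B—I 10, D—E 14, D—F 18, C—G 17, F—H 19] → take B—I (10); add I.
Step 6: frontier [A—E 19, D—E 14, D—F 18, C—G 17, F—H 19, F—I 18] → take D—E (14); add E.
Step 7: frontier [D—F 18, E—F 2, C—G 17, F—H 19, F—I 18] → take E—F (2); add F.
Step 8: frontier [C—G 17] → take C—G (17); add C.
The 8th edge added is C—G.

C-G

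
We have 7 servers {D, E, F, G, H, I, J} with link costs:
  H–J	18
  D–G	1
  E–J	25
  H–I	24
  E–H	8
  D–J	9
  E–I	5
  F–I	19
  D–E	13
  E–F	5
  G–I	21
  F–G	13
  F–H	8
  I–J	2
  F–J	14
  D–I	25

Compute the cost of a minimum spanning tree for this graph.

Prim's algorithm from D:
Step 1: cheapest edge leaving the tree is D–G (1); add G.
Step 2: cheapest edge leaving the tree is D–J (9); add J.
Step 3: cheapest edge leaving the tree is I–J (2); add I.
Step 4: cheapest edge leaving the tree is E–I (5); add E.
Step 5: cheapest edge leaving the tree is E–F (5); add F.
Step 6: cheapest edge leaving the tree is E–H (8); add H.
MST edges: D–G, D–J, I–J, E–I, E–F, E–H; total weight 1+9+2+5+5+8 = 30.

30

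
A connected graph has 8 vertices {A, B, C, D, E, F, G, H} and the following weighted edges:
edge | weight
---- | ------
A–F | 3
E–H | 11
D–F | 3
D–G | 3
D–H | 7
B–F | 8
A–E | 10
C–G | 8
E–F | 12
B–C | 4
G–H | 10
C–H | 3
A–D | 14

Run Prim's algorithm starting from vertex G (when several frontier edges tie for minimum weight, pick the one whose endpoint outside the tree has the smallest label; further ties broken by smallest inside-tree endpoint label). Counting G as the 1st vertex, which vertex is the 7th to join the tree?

B

Grow the tree from G using Prim:
Step 1: cheapest edge leaving the tree is D–G (3); add D.
Step 2: cheapest edge leaving the tree is D–F (3); add F.
Step 3: cheapest edge leaving the tree is A–F (3); add A.
Step 4: cheapest edge leaving the tree is D–H (7); add H.
Step 5: cheapest edge leaving the tree is C–H (3); add C.
Step 6: cheapest edge leaving the tree is B–C (4); add B.
Step 7: cheapest edge leaving the tree is A–E (10); add E.
Vertex order: G, D, F, A, H, C, B, E. The 7th vertex is B.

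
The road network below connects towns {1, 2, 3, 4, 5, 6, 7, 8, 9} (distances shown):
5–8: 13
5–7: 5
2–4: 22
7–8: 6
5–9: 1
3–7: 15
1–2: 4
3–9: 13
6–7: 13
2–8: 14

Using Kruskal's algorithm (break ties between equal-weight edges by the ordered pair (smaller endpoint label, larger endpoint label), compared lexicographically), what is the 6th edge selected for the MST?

Sort edges by weight, then run Kruskal:
5–9 (1): add — endpoints in different components.
1–2 (4): add — endpoints in different components.
5–7 (5): add — endpoints in different components.
7–8 (6): add — endpoints in different components.
3–9 (13): add — endpoints in different components.
5–8 (13): skip — 5 and 8 already connected.
6–7 (13): add — endpoints in different components.
2–8 (14): add — endpoints in different components.
3–7 (15): skip — 3 and 7 already connected.
2–4 (22): add — endpoints in different components.
The 6th edge added is 6–7.

6-7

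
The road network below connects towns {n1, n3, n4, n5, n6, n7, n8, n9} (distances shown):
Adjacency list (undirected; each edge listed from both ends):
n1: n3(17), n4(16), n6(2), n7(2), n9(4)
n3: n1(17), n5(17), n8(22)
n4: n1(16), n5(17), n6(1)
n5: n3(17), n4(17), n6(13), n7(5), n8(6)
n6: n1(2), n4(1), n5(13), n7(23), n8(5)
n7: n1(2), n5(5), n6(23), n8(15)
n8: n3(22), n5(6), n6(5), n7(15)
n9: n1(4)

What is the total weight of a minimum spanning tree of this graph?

Prim, starting at n3.
Step 1: cheapest edge leaving the tree is n1–n3 (17); add n1.
Step 2: cheapest edge leaving the tree is n1–n6 (2); add n6.
Step 3: cheapest edge leaving the tree is n4–n6 (1); add n4.
Step 4: cheapest edge leaving the tree is n1–n7 (2); add n7.
Step 5: cheapest edge leaving the tree is n1–n9 (4); add n9.
Step 6: cheapest edge leaving the tree is n5–n7 (5); add n5.
Step 7: cheapest edge leaving the tree is n6–n8 (5); add n8.
MST edges: n1–n3, n1–n6, n4–n6, n1–n7, n1–n9, n5–n7, n6–n8; total weight 17+2+1+2+4+5+5 = 36.

36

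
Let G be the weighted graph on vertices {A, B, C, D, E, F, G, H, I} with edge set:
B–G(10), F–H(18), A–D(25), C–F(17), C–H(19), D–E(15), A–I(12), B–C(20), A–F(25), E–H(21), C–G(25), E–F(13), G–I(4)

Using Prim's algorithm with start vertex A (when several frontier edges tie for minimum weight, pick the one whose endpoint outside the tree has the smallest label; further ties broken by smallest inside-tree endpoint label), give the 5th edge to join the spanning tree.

Prim, starting at A.
Step 1: cheapest edge leaving the tree is A–I (12); add I.
Step 2: cheapest edge leaving the tree is G–I (4); add G.
Step 3: cheapest edge leaving the tree is B–G (10); add B.
Step 4: cheapest edge leaving the tree is B–C (20); add C.
Step 5: cheapest edge leaving the tree is C–F (17); add F.
Step 6: cheapest edge leaving the tree is E–F (13); add E.
Step 7: cheapest edge leaving the tree is D–E (15); add D.
Step 8: cheapest edge leaving the tree is F–H (18); add H.
The 5th edge added is C–F.

C-F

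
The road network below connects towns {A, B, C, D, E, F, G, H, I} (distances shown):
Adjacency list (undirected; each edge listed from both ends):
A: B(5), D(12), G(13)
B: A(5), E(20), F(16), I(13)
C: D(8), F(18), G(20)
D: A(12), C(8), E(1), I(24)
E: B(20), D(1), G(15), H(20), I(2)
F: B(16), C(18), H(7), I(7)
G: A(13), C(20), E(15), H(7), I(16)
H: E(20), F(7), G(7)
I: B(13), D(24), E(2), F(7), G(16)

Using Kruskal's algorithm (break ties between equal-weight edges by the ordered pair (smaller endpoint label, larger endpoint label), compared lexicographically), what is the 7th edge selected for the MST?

Kruskal: consider edges lightest-first.
D–E (1): add — endpoints in different components.
E–I (2): add — endpoints in different components.
A–B (5): add — endpoints in different components.
F–H (7): add — endpoints in different components.
F–I (7): add — endpoints in different components.
G–H (7): add — endpoints in different components.
C–D (8): add — endpoints in different components.
A–D (12): add — endpoints in different components.
The 7th edge added is C–D.

C-D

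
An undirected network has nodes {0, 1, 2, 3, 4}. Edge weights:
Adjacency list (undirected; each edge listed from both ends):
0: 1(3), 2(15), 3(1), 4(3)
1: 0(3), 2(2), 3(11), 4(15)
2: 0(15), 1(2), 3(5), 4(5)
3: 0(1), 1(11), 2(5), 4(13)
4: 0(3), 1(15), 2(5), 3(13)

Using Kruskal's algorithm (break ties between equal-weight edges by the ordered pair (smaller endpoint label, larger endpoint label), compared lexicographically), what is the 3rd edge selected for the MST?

Kruskal: consider edges lightest-first.
0 3 (1): add — endpoints in different components.
1 2 (2): add — endpoints in different components.
0 1 (3): add — endpoints in different components.
0 4 (3): add — endpoints in different components.
The 3rd edge added is 0 1.

0-1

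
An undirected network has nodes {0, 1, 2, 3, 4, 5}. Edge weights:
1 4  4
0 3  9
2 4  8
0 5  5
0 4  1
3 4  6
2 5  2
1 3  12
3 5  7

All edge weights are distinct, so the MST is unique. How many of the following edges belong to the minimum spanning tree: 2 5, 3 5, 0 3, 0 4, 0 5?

3

Sort edges by weight, then run Kruskal:
0 4 (1): add — endpoints in different components.
2 5 (2): add — endpoints in different components.
1 4 (4): add — endpoints in different components.
0 5 (5): add — endpoints in different components.
3 4 (6): add — endpoints in different components.
MST edge set: {0 4, 2 5, 1 4, 0 5, 3 4}.
Of the listed edges, {2 5, 0 4, 0 5} are in the MST → 3.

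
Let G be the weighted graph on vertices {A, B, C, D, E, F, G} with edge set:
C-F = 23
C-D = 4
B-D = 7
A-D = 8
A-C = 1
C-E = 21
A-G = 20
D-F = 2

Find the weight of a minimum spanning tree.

Kruskal: consider edges lightest-first.
A-C (1): add. Components now {A,C} {B} {D} {E} {F} {G}
D-F (2): add. Components now {A,C} {B} {D,F} {E} {G}
C-D (4): add. Components now {A,C,D,F} {B} {E} {G}
B-D (7): add. Components now {A,B,C,D,F} {E} {G}
A-D (8): skip — A and D already connected.
A-G (20): add. Components now {A,B,C,D,F,G} {E}
C-E (21): add. Components now {A,B,C,D,E,F,G}
MST edges: A-C, D-F, C-D, B-D, A-G, C-E; total weight 1+2+4+7+20+21 = 55.

55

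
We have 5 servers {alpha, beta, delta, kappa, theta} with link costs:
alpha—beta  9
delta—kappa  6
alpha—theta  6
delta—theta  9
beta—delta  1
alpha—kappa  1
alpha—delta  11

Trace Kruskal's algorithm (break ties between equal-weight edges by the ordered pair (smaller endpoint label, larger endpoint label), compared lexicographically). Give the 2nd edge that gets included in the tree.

beta-delta

Kruskal: consider edges lightest-first.
alpha—kappa (1): add — endpoints in different components.
beta—delta (1): add — endpoints in different components.
alpha—theta (6): add — endpoints in different components.
delta—kappa (6): add — endpoints in different components.
The 2nd edge added is beta—delta.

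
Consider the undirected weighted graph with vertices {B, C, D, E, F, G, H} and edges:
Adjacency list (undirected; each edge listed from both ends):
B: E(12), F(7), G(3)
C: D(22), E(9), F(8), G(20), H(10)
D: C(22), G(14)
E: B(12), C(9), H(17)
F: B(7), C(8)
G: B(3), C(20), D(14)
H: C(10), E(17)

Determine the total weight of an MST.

51

Prim's algorithm from H:
Step 1: cheapest edge leaving the tree is C–H (10); add C.
Step 2: cheapest edge leaving the tree is C–F (8); add F.
Step 3: cheapest edge leaving the tree is B–F (7); add B.
Step 4: cheapest edge leaving the tree is B–G (3); add G.
Step 5: cheapest edge leaving the tree is C–E (9); add E.
Step 6: cheapest edge leaving the tree is D–G (14); add D.
MST edges: C–H, C–F, B–F, B–G, C–E, D–G; total weight 10+8+7+3+9+14 = 51.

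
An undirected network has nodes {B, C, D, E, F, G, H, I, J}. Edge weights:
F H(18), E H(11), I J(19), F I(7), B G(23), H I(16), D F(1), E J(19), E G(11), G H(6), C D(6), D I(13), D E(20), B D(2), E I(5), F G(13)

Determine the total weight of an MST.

Grow the tree from G using Prim:
Step 1: cheapest edge leaving the tree is G H (6); add H.
Step 2: cheapest edge leaving the tree is E G (11); add E.
Step 3: cheapest edge leaving the tree is E I (5); add I.
Step 4: cheapest edge leaving the tree is F I (7); add F.
Step 5: cheapest edge leaving the tree is D F (1); add D.
Step 6: cheapest edge leaving the tree is B D (2); add B.
Step 7: cheapest edge leaving the tree is C D (6); add C.
Step 8: cheapest edge leaving the tree is E J (19); add J.
MST edges: G H, E G, E I, F I, D F, B D, C D, E J; total weight 6+11+5+7+1+2+6+19 = 57.

57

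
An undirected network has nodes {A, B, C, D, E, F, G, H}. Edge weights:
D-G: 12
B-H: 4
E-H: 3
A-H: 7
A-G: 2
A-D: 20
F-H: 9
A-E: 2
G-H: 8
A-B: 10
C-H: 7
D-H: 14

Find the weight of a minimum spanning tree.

Sort edges by weight, then run Kruskal:
A-E (2): add — endpoints in different components.
A-G (2): add — endpoints in different components.
E-H (3): add — endpoints in different components.
B-H (4): add — endpoints in different components.
A-H (7): skip — A and H already connected.
C-H (7): add — endpoints in different components.
G-H (8): skip — G and H already connected.
F-H (9): add — endpoints in different components.
A-B (10): skip — A and B already connected.
D-G (12): add — endpoints in different components.
MST edges: A-E, A-G, E-H, B-H, C-H, F-H, D-G; total weight 2+2+3+4+7+9+12 = 39.

39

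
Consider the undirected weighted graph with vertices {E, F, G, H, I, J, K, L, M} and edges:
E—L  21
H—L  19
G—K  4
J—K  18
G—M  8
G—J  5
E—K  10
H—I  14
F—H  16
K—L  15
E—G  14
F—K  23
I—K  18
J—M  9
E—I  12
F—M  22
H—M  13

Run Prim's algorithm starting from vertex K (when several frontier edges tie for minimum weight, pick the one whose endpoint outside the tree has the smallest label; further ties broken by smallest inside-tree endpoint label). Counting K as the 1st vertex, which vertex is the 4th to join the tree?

M

Prim, starting at K.
Step 1: cheapest edge leaving the tree is G—K (4); add G.
Step 2: cheapest edge leaving the tree is G—J (5); add J.
Step 3: cheapest edge leaving the tree is G—M (8); add M.
Step 4: cheapest edge leaving the tree is E—K (10); add E.
Step 5: cheapest edge leaving the tree is E—I (12); add I.
Step 6: cheapest edge leaving the tree is H—M (13); add H.
Step 7: cheapest edge leaving the tree is K—L (15); add L.
Step 8: cheapest edge leaving the tree is F—H (16); add F.
Vertex order: K, G, J, M, E, I, H, L, F. The 4th vertex is M.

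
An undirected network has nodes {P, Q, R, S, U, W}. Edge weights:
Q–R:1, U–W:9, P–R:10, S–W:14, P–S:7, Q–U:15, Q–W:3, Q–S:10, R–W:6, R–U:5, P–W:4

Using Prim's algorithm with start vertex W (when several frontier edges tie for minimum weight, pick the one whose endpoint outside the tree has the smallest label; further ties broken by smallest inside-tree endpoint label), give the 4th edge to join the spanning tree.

R-U

Grow the tree from W using Prim:
Step 1: frontier [Q–W 3, P–W 4, R–W 6, U–W 9, S–W 14] → take Q–W (3); add Q.
Step 2: frontier [Q–R 1, Q–S 10, Q–U 15, P–W 4, R–W 6, U–W 9, S–W 14] → take Q–R (1); add R.
Step 3: frontier [Q–S 10, Q–U 15, R–U 5, P–R 10, P–W 4, U–W 9, S–W 14] → take P–W (4); add P.
Step 4: frontier [P–S 7, Q–S 10, Q–U 15, R–U 5, U–W 9, S–W 14] → take R–U (5); add U.
Step 5: frontier [P–S 7, Q–S 10, S–W 14] → take P–S (7); add S.
The 4th edge added is R–U.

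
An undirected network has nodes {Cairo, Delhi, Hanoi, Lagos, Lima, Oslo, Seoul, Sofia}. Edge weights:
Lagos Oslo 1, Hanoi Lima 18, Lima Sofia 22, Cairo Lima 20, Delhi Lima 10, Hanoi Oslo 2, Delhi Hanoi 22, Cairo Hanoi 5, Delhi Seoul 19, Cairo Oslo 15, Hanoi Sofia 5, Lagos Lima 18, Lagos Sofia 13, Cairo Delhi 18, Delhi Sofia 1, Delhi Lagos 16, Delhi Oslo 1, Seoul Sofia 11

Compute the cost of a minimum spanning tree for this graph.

Kruskal: consider edges lightest-first.
Delhi Oslo (1): add — endpoints in different components.
Delhi Sofia (1): add — endpoints in different components.
Lagos Oslo (1): add — endpoints in different components.
Hanoi Oslo (2): add — endpoints in different components.
Cairo Hanoi (5): add — endpoints in different components.
Hanoi Sofia (5): skip — Hanoi and Sofia already connected.
Delhi Lima (10): add — endpoints in different components.
Seoul Sofia (11): add — endpoints in different components.
MST edges: Delhi Oslo, Delhi Sofia, Lagos Oslo, Hanoi Oslo, Cairo Hanoi, Delhi Lima, Seoul Sofia; total weight 1+1+1+2+5+10+11 = 31.

31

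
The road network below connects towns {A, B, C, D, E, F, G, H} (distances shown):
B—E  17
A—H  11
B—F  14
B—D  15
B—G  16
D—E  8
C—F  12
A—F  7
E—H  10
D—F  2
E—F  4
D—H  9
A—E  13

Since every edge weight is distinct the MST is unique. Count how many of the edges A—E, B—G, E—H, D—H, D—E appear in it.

Kruskal: consider edges lightest-first.
D—F (2): add — endpoints in different components.
E—F (4): add — endpoints in different components.
A—F (7): add — endpoints in different components.
D—E (8): skip — D and E already connected.
D—H (9): add — endpoints in different components.
E—H (10): skip — E and H already connected.
A—H (11): skip — A and H already connected.
C—F (12): add — endpoints in different components.
A—E (13): skip — A and E already connected.
B—F (14): add — endpoints in different components.
B—D (15): skip — B and D already connected.
B—G (16): add — endpoints in different components.
MST edge set: {D—F, E—F, A—F, D—H, C—F, B—F, B—G}.
Of the listed edges, {B—G, D—H} are in the MST → 2.

2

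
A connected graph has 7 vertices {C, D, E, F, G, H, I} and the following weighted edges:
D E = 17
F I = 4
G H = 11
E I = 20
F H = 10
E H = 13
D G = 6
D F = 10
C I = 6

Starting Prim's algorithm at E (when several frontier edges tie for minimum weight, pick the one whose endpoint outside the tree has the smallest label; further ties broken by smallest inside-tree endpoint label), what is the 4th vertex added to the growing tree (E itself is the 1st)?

Prim's algorithm from E:
Step 1: frontier [E H 13, D E 17, E I 20] → take E H (13); add H.
Step 2: frontier [D E 17, E I 20, F H 10, G H 11] → take F H (10); add F.
Step 3: frontier [D E 17, E I 20, F I 4, D F 10, G H 11] → take F I (4); add I.
Step 4: frontier [D E 17, D F 10, G H 11, C I 6] → take C I (6); add C.
Step 5: frontier [D E 17, D F 10, G H 11] → take D F (10); add D.
Step 6: frontier [D G 6, G H 11] → take D G (6); add G.
Vertex order: E, H, F, I, C, D, G. The 4th vertex is I.

I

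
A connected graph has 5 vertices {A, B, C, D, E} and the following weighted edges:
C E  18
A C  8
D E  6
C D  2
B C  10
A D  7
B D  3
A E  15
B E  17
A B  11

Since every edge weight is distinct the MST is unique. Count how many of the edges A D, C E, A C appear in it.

1

Sort edges by weight, then run Kruskal:
C D (2): add. Components now {A} {B} {C,D} {E}
B D (3): add. Components now {A} {B,C,D} {E}
D E (6): add. Components now {A} {B,C,D,E}
A D (7): add. Components now {A,B,C,D,E}
MST edge set: {C D, B D, D E, A D}.
Of the listed edges, {A D} are in the MST → 1.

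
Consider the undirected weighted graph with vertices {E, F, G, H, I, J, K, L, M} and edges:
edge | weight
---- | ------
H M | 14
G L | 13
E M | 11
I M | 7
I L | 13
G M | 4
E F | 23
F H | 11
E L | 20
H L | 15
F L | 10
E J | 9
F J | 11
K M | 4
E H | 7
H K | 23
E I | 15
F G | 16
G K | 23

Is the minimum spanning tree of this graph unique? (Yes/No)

Sort edges by weight, then run Kruskal:
G M (4): add — endpoints in different components.
K M (4): add — endpoints in different components.
E H (7): add — endpoints in different components.
I M (7): add — endpoints in different components.
E J (9): add — endpoints in different components.
F L (10): add — endpoints in different components.
E M (11): add — endpoints in different components.
F H (11): add — endpoints in different components.
Non-tree edge F J has weight 11, equal to the heaviest edge on its tree cycle — swapping gives another MST of the same weight. Not unique.

No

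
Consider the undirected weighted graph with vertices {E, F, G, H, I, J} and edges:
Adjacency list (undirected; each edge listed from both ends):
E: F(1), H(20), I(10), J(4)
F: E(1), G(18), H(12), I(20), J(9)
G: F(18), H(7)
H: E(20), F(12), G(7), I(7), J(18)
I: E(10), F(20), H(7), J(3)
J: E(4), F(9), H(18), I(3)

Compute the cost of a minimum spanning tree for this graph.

Prim, starting at E.
Step 1: frontier [E F 1, E J 4, E I 10, E H 20] → take E F (1); add F.
Step 2: frontier [E J 4, E I 10, E H 20, F J 9, F H 12, F G 18, F I 20] → take E J (4); add J.
Step 3: frontier [E I 10, E H 20, F H 12, F G 18, F I 20, I J 3, H J 18] → take I J (3); add I.
Step 4: frontier [E H 20, F H 12, F G 18, H I 7, H J 18] → take H I (7); add H.
Step 5: frontier [F G 18, G H 7] → take G H (7); add G.
MST edges: E F, E J, I J, H I, G H; total weight 1+4+3+7+7 = 22.

22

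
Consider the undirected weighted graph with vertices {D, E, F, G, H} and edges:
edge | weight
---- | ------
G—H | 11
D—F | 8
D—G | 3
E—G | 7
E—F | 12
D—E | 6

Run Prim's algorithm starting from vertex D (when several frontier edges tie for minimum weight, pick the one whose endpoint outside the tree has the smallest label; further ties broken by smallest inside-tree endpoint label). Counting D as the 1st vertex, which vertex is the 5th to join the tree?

Prim, starting at D.
Step 1: cheapest edge leaving the tree is D—G (3); add G.
Step 2: cheapest edge leaving the tree is D—E (6); add E.
Step 3: cheapest edge leaving the tree is D—F (8); add F.
Step 4: cheapest edge leaving the tree is G—H (11); add H.
Vertex order: D, G, E, F, H. The 5th vertex is H.

H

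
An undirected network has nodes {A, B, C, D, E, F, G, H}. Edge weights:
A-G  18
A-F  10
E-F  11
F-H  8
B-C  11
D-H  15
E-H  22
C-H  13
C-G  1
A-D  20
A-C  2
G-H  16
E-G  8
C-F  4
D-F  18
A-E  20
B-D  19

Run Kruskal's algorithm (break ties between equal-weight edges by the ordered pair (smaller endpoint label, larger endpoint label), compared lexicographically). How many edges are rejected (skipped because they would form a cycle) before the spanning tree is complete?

Sort edges by weight, then run Kruskal:
C-G (1): add — endpoints in different components.
A-C (2): add — endpoints in different components.
C-F (4): add — endpoints in different components.
E-G (8): add — endpoints in different components.
F-H (8): add — endpoints in different components.
A-F (10): skip — A and F already connected.
B-C (11): add — endpoints in different components.
E-F (11): skip — E and F already connected.
C-H (13): skip — C and H already connected.
D-H (15): add — endpoints in different components.
Edges rejected before the tree was complete: 3.

3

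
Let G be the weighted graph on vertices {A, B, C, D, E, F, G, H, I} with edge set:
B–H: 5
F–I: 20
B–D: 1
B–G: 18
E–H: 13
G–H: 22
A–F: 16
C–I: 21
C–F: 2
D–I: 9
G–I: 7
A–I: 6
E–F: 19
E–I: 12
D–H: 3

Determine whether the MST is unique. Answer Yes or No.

Yes

Kruskal's algorithm — process edges by increasing weight (ties by edge label):
B–D (1): add — endpoints in different components.
C–F (2): add — endpoints in different components.
D–H (3): add — endpoints in different components.
B–H (5): skip — B and H already connected.
A–I (6): add — endpoints in different components.
G–I (7): add — endpoints in different components.
D–I (9): add — endpoints in different components.
E–I (12): add — endpoints in different components.
E–H (13): skip — E and H already connected.
A–F (16): add — endpoints in different components.
Every non-tree edge has weight strictly greater than the heaviest edge on the tree path between its endpoints, so the MST is unique.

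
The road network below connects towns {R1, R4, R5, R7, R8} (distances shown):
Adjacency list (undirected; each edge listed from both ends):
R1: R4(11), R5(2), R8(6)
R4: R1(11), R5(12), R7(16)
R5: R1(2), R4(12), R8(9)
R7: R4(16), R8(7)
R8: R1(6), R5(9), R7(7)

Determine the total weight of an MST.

Prim, starting at R5.
Step 1: frontier [R1–R5 2, R5–R8 9, R4–R5 12] → take R1–R5 (2); add R1.
Step 2: frontier [R1–R8 6, R1–R4 11, R5–R8 9, R4–R5 12] → take R1–R8 (6); add R8.
Step 3: frontier [R1–R4 11, R4–R5 12, R7–R8 7] → take R7–R8 (7); add R7.
Step 4: frontier [R1–R4 11, R4–R5 12, R4–R7 16] → take R1–R4 (11); add R4.
MST edges: R1–R5, R1–R8, R7–R8, R1–R4; total weight 2+6+7+11 = 26.

26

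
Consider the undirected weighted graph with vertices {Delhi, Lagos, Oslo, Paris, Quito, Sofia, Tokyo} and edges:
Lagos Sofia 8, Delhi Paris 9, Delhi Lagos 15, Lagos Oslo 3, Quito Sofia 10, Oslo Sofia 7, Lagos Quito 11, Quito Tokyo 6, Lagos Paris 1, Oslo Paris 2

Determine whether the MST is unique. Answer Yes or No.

Kruskal: consider edges lightest-first.
Lagos Paris (1): add. Components now {Delhi} {Lagos,Paris} {Tokyo} {Quito} {Sofia} {Oslo}
Oslo Paris (2): add. Components now {Delhi} {Lagos,Oslo,Paris} {Tokyo} {Quito} {Sofia}
Lagos Oslo (3): skip — Lagos and Oslo already connected.
Quito Tokyo (6): add. Components now {Delhi} {Lagos,Oslo,Paris} {Quito,Tokyo} {Sofia}
Oslo Sofia (7): add. Components now {Delhi} {Lagos,Oslo,Paris,Sofia} {Quito,Tokyo}
Lagos Sofia (8): skip — Lagos and Sofia already connected.
Delhi Paris (9): add. Components now {Delhi,Lagos,Oslo,Paris,Sofia} {Quito,Tokyo}
Quito Sofia (10): add. Components now {Delhi,Lagos,Oslo,Paris,Quito,Sofia,Tokyo}
Every non-tree edge has weight strictly greater than the heaviest edge on the tree path between its endpoints, so the MST is unique.

Yes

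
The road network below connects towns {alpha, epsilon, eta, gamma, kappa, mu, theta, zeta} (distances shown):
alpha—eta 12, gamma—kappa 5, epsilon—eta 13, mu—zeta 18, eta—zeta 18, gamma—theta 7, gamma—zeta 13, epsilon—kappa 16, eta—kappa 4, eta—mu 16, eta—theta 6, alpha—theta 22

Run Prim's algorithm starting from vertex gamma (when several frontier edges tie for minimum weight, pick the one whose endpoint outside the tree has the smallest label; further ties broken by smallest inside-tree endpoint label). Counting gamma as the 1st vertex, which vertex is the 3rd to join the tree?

Prim, starting at gamma.
Step 1: cheapest edge leaving the tree is gamma—kappa (5); add kappa.
Step 2: cheapest edge leaving the tree is eta—kappa (4); add eta.
Step 3: cheapest edge leaving the tree is eta—theta (6); add theta.
Step 4: cheapest edge leaving the tree is alpha—eta (12); add alpha.
Step 5: cheapest edge leaving the tree is epsilon—eta (13); add epsilon.
Step 6: cheapest edge leaving the tree is gamma—zeta (13); add zeta.
Step 7: cheapest edge leaving the tree is eta—mu (16); add mu.
Vertex order: gamma, kappa, eta, theta, alpha, epsilon, zeta, mu. The 3rd vertex is eta.

eta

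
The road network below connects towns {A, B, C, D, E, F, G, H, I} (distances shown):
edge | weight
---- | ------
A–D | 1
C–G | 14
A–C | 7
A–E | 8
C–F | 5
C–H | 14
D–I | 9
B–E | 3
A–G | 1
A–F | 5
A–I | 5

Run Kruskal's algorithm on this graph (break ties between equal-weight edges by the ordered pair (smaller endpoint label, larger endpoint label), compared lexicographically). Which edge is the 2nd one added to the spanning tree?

Kruskal: consider edges lightest-first.
A–D (1): add — endpoints in different components.
A–G (1): add — endpoints in different components.
B–E (3): add — endpoints in different components.
A–F (5): add — endpoints in different components.
A–I (5): add — endpoints in different components.
C–F (5): add — endpoints in different components.
A–C (7): skip — A and C already connected.
A–E (8): add — endpoints in different components.
D–I (9): skip — D and I already connected.
C–G (14): skip — C and G already connected.
C–H (14): add — endpoints in different components.
The 2nd edge added is A–G.

A-G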